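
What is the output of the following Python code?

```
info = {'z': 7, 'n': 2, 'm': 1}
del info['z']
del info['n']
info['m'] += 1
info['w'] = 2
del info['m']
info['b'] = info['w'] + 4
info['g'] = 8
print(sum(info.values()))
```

16

del 'z' → {'n': 2, 'm': 1}
del 'n' → {'m': 1}
info['m'] = 1+1 = 2 → {'m': 2}
info['w'] = 2 → {'m': 2, 'w': 2}
del 'm' → {'w': 2}
info['b'] = info['w']+4 = 6 → {'w': 2, 'b': 6}
info['g'] = 8 → {'w': 2, 'b': 6, 'g': 8}
sum of values = 16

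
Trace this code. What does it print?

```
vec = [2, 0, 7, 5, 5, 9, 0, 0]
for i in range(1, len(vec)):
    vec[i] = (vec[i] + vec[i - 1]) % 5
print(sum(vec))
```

i=1: vec[1] = (0+2)%5 = 2 → [2, 2, 7, 5, 5, 9, 0, 0]
i=2: vec[2] = (7+2)%5 = 4 → [2, 2, 4, 5, 5, 9, 0, 0]
i=3: vec[3] = (5+4)%5 = 4 → [2, 2, 4, 4, 5, 9, 0, 0]
i=4: vec[4] = (5+4)%5 = 4 → [2, 2, 4, 4, 4, 9, 0, 0]
i=5: vec[5] = (9+4)%5 = 3 → [2, 2, 4, 4, 4, 3, 0, 0]
i=6: vec[6] = (0+3)%5 = 3 → [2, 2, 4, 4, 4, 3, 3, 0]
i=7: vec[7] = (0+3)%5 = 3 → [2, 2, 4, 4, 4, 3, 3, 3]
sum = 25

25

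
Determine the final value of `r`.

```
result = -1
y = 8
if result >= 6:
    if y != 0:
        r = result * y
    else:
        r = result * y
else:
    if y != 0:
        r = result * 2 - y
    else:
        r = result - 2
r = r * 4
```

-40

result=-1, y=8
result >= 6 is False; y != 0 is True
→ r = result * 2 - y = -10
r = (-10)*4 = -40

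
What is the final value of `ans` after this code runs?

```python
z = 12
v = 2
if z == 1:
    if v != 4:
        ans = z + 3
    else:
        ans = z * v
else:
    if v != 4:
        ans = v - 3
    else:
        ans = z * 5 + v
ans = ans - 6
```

-7

z=12, v=2
z == 1 is False; v != 4 is True
→ ans = v - 3 = -1
ans = (-1)-6 = -7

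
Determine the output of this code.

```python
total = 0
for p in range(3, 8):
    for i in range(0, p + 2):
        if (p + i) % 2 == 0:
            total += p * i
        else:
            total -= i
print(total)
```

p=3,i=0: odd sum, total = 0-0 = 0
p=3,i=1: even sum, total = 0+3 = 3
p=3,i=2: odd sum, total = 3-2 = 1
p=3,i=3: even sum, total = 1+9 = 10
p=3,i=4: odd sum, total = 10-4 = 6
p=4,i=0: even sum, total = 6+0 = 6
p=4,i=1: odd sum, total = 6-1 = 5
p=4,i=2: even sum, total = 5+8 = 13
p=4,i=3: odd sum, total = 13-3 = 10
p=4,i=4: even sum, total = 10+16 = 26
p=4,i=5: odd sum, total = 26-5 = 21
p=5,i=0: odd sum, total = 21-0 = 21
p=5,i=1: even sum, total = 21+5 = 26
p=5,i=2: odd sum, total = 26-2 = 24
p=5,i=3: even sum, total = 24+15 = 39
p=5,i=4: odd sum, total = 39-4 = 35
p=5,i=5: even sum, total = 35+25 = 60
p=5,i=6: odd sum, total = 60-6 = 54
p=6,i=0: even sum, total = 54+0 = 54
p=6,i=1: odd sum, total = 54-1 = 53
p=6,i=2: even sum, total = 53+12 = 65
p=6,i=3: odd sum, total = 65-3 = 62
p=6,i=4: even sum, total = 62+24 = 86
p=6,i=5: odd sum, total = 86-5 = 81
p=6,i=6: even sum, total = 81+36 = 117
p=6,i=7: odd sum, total = 117-7 = 110
p=7,i=0: odd sum, total = 110-0 = 110
p=7,i=1: even sum, total = 110+7 = 117
p=7,i=2: odd sum, total = 117-2 = 115
p=7,i=3: even sum, total = 115+21 = 136
p=7,i=4: odd sum, total = 136-4 = 132
p=7,i=5: even sum, total = 132+35 = 167
p=7,i=6: odd sum, total = 167-6 = 161
p=7,i=7: even sum, total = 161+49 = 210
p=7,i=8: odd sum, total = 210-8 = 202

202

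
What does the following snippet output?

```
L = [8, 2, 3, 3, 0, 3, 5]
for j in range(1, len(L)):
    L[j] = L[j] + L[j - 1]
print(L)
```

[8, 10, 13, 16, 16, 19, 24]

j=1: L[1] = 2+8 = 10 → [8, 10, 3, 3, 0, 3, 5]
j=2: L[2] = 3+10 = 13 → [8, 10, 13, 3, 0, 3, 5]
j=3: L[3] = 3+13 = 16 → [8, 10, 13, 16, 0, 3, 5]
j=4: L[4] = 0+16 = 16 → [8, 10, 13, 16, 16, 3, 5]
j=5: L[5] = 3+16 = 19 → [8, 10, 13, 16, 16, 19, 5]
j=6: L[6] = 5+19 = 24 → [8, 10, 13, 16, 16, 19, 24]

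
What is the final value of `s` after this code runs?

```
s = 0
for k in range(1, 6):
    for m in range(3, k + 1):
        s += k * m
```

k=3,m=3: s = 0+9 = 9
k=4,m=3: s = 9+12 = 21
k=4,m=4: s = 21+16 = 37
k=5,m=3: s = 37+15 = 52
k=5,m=4: s = 52+20 = 72
k=5,m=5: s = 72+25 = 97

97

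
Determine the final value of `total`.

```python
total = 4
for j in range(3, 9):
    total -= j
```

-29

j=3: total = 4-3 = 1
j=4: total = 1-4 = -3
j=5: total = (-3)-5 = -8
j=6: total = (-8)-6 = -14
j=7: total = (-14)-7 = -21
j=8: total = (-21)-8 = -29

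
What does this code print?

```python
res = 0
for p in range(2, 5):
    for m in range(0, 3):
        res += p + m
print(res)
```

36

p=2,m=0: res = 0+2 = 2
p=2,m=1: res = 2+3 = 5
p=2,m=2: res = 5+4 = 9
p=3,m=0: res = 9+3 = 12
p=3,m=1: res = 12+4 = 16
p=3,m=2: res = 16+5 = 21
p=4,m=0: res = 21+4 = 25
p=4,m=1: res = 25+5 = 30
p=4,m=2: res = 30+6 = 36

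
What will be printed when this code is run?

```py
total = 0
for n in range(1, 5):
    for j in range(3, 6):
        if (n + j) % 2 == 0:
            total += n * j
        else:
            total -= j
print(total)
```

n=1,j=3: even sum, total = 0+3 = 3
n=1,j=4: odd sum, total = 3-4 = -1
n=1,j=5: even sum, total = (-1)+5 = 4
n=2,j=3: odd sum, total = 4-3 = 1
n=2,j=4: even sum, total = 1+8 = 9
n=2,j=5: odd sum, total = 9-5 = 4
n=3,j=3: even sum, total = 4+9 = 13
n=3,j=4: odd sum, total = 13-4 = 9
n=3,j=5: even sum, total = 9+15 = 24
n=4,j=3: odd sum, total = 24-3 = 21
n=4,j=4: even sum, total = 21+16 = 37
n=4,j=5: odd sum, total = 37-5 = 32

32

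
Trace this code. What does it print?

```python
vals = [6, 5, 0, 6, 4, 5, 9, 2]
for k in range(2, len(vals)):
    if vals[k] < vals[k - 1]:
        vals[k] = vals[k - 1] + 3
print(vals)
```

k=2: 0<5, vals[2] = 5+3 = 8 → [6, 5, 8, 6, 4, 5, 9, 2]
k=3: 6<8, vals[3] = 8+3 = 11 → [6, 5, 8, 11, 4, 5, 9, 2]
k=4: 4<11, vals[4] = 11+3 = 14 → [6, 5, 8, 11, 14, 5, 9, 2]
k=5: 5<14, vals[5] = 14+3 = 17 → [6, 5, 8, 11, 14, 17, 9, 2]
k=6: 9<17, vals[6] = 17+3 = 20 → [6, 5, 8, 11, 14, 17, 20, 2]
k=7: 2<20, vals[7] = 20+3 = 23 → [6, 5, 8, 11, 14, 17, 20, 23]

[6, 5, 8, 11, 14, 17, 20, 23]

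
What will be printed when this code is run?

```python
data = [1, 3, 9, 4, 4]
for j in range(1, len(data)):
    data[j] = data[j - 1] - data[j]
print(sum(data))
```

j=1: data[1] = 1-3 = -2 → [1, -2, 9, 4, 4]
j=2: data[2] = (-2)-9 = -11 → [1, -2, -11, 4, 4]
j=3: data[3] = (-11)-4 = -15 → [1, -2, -11, -15, 4]
j=4: data[4] = (-15)-4 = -19 → [1, -2, -11, -15, -19]
sum = -46

-46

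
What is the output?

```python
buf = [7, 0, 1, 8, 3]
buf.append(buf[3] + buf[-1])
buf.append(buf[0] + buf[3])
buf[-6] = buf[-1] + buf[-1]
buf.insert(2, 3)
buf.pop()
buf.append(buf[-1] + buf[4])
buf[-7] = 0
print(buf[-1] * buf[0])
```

133

append buf[3]+buf[-1] = 8+3 = 11 → [7, 0, 1, 8, 3, 11]
append buf[0]+buf[3] = 7+8 = 15 → [7, 0, 1, 8, 3, 11, 15]
buf[-6] = buf[-1]+buf[-1] = 15+15 = 30 → [7, 30, 1, 8, 3, 11, 15]
insert 3 at 2 → [7, 30, 3, 1, 8, 3, 11, 15]
pop() removes 15 → [7, 30, 3, 1, 8, 3, 11]
append buf[-1]+buf[4] = 11+8 = 19 → [7, 30, 3, 1, 8, 3, 11, 19]
buf[-7] = 0 → [7, 0, 3, 1, 8, 3, 11, 19]
buf[-1]*buf[0] = 19*7 = 133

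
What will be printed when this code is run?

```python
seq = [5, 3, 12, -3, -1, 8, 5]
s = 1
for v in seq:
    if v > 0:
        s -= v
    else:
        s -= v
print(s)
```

v=5: >0, s = 1-5 = -4
v=3: >0, s = (-4)-3 = -7
v=12: >0, s = (-7)-12 = -19
v=-3: not >0, s = (-19)-(-3) = -16
v=-1: not >0, s = (-16)-(-1) = -15
v=8: >0, s = (-15)-8 = -23
v=5: >0, s = (-23)-5 = -28

-28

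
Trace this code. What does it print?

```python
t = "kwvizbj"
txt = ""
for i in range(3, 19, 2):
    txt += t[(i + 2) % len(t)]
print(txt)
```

bkvzjwib

i=3: add t[5]='b' → 'b'
i=5: add t[0]='k' → 'bk'
i=7: add t[2]='v' → 'bkv'
i=9: add t[4]='z' → 'bkvz'
i=11: add t[6]='j' → 'bkvzj'
i=13: add t[1]='w' → 'bkvzjw'
i=15: add t[3]='i' → 'bkvzjwi'
i=17: add t[5]='b' → 'bkvzjwib'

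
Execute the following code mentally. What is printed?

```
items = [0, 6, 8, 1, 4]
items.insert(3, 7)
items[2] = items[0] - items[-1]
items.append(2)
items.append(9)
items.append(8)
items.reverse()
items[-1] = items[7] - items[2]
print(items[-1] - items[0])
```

-4

insert 7 at 3 → [0, 6, 8, 7, 1, 4]
items[2] = items[0]-items[-1] = 0-4 = -4 → [0, 6, -4, 7, 1, 4]
append 2 → [0, 6, -4, 7, 1, 4, 2]
append 9 → [0, 6, -4, 7, 1, 4, 2, 9]
append 8 → [0, 6, -4, 7, 1, 4, 2, 9, 8]
reverse → [8, 9, 2, 4, 1, 7, -4, 6, 0]
items[-1] = items[7]-items[2] = 6-2 = 4 → [8, 9, 2, 4, 1, 7, -4, 6, 4]
items[-1]-items[0] = 4-8 = -4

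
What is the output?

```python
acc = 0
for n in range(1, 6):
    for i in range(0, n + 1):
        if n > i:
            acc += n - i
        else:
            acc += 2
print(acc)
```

45

n=1,i=0: 1>0, acc = 0+1 = 1
n=1,i=1: not 1>1, acc = 1+2 = 3
n=2,i=0: 2>0, acc = 3+2 = 5
n=2,i=1: 2>1, acc = 5+1 = 6
n=2,i=2: not 2>2, acc = 6+2 = 8
n=3,i=0: 3>0, acc = 8+3 = 11
n=3,i=1: 3>1, acc = 11+2 = 13
n=3,i=2: 3>2, acc = 13+1 = 14
n=3,i=3: not 3>3, acc = 14+2 = 16
n=4,i=0: 4>0, acc = 16+4 = 20
n=4,i=1: 4>1, acc = 20+3 = 23
n=4,i=2: 4>2, acc = 23+2 = 25
n=4,i=3: 4>3, acc = 25+1 = 26
n=4,i=4: not 4>4, acc = 26+2 = 28
n=5,i=0: 5>0, acc = 28+5 = 33
n=5,i=1: 5>1, acc = 33+4 = 37
n=5,i=2: 5>2, acc = 37+3 = 40
n=5,i=3: 5>3, acc = 40+2 = 42
n=5,i=4: 5>4, acc = 42+1 = 43
n=5,i=5: not 5>5, acc = 43+2 = 45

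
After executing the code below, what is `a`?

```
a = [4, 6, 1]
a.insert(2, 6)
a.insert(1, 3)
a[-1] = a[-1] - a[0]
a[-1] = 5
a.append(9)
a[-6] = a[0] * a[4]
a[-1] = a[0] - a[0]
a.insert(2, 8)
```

[20, 3, 8, 6, 6, 5, 0]

insert 6 at 2 → [4, 6, 6, 1]
insert 3 at 1 → [4, 3, 6, 6, 1]
a[-1] = a[-1]-a[0] = 1-4 = -3 → [4, 3, 6, 6, -3]
a[-1] = 5 → [4, 3, 6, 6, 5]
append 9 → [4, 3, 6, 6, 5, 9]
a[-6] = a[0]*a[4] = 4*5 = 20 → [20, 3, 6, 6, 5, 9]
a[-1] = a[0]-a[0] = 20-20 = 0 → [20, 3, 6, 6, 5, 0]
insert 8 at 2 → [20, 3, 8, 6, 6, 5, 0]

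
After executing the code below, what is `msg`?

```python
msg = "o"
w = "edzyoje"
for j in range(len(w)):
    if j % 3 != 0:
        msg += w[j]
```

'odzoj'

j=0: skip
j=1: add 'd' → 'od'
j=2: add 'z' → 'odz'
j=3: skip
j=4: add 'o' → 'odzo'
j=5: add 'j' → 'odzoj'
j=6: skip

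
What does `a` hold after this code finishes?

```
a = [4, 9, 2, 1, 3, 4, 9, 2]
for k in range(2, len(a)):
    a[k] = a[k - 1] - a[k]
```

[4, 9, 7, 6, 3, -1, -10, -12]

k=2: a[2] = 9-2 = 7 → [4, 9, 7, 1, 3, 4, 9, 2]
k=3: a[3] = 7-1 = 6 → [4, 9, 7, 6, 3, 4, 9, 2]
k=4: a[4] = 6-3 = 3 → [4, 9, 7, 6, 3, 4, 9, 2]
k=5: a[5] = 3-4 = -1 → [4, 9, 7, 6, 3, -1, 9, 2]
k=6: a[6] = (-1)-9 = -10 → [4, 9, 7, 6, 3, -1, -10, 2]
k=7: a[7] = (-10)-2 = -12 → [4, 9, 7, 6, 3, -1, -10, -12]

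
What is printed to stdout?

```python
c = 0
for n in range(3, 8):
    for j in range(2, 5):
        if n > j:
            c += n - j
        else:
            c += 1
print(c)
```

34

n=3,j=2: 3>2, c = 0+1 = 1
n=3,j=3: not 3>3, c = 1+1 = 2
n=3,j=4: not 3>4, c = 2+1 = 3
n=4,j=2: 4>2, c = 3+2 = 5
n=4,j=3: 4>3, c = 5+1 = 6
n=4,j=4: not 4>4, c = 6+1 = 7
n=5,j=2: 5>2, c = 7+3 = 10
n=5,j=3: 5>3, c = 10+2 = 12
n=5,j=4: 5>4, c = 12+1 = 13
n=6,j=2: 6>2, c = 13+4 = 17
n=6,j=3: 6>3, c = 17+3 = 20
n=6,j=4: 6>4, c = 20+2 = 22
n=7,j=2: 7>2, c = 22+5 = 27
n=7,j=3: 7>3, c = 27+4 = 31
n=7,j=4: 7>4, c = 31+3 = 34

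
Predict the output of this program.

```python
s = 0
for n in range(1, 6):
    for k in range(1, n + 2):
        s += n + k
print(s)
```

125

n=1,k=1: s = 0+2 = 2
n=1,k=2: s = 2+3 = 5
n=2,k=1: s = 5+3 = 8
n=2,k=2: s = 8+4 = 12
n=2,k=3: s = 12+5 = 17
n=3,k=1: s = 17+4 = 21
n=3,k=2: s = 21+5 = 26
n=3,k=3: s = 26+6 = 32
n=3,k=4: s = 32+7 = 39
n=4,k=1: s = 39+5 = 44
n=4,k=2: s = 44+6 = 50
n=4,k=3: s = 50+7 = 57
n=4,k=4: s = 57+8 = 65
n=4,k=5: s = 65+9 = 74
n=5,k=1: s = 74+6 = 80
n=5,k=2: s = 80+7 = 87
n=5,k=3: s = 87+8 = 95
n=5,k=4: s = 95+9 = 104
n=5,k=5: s = 104+10 = 114
n=5,k=6: s = 114+11 = 125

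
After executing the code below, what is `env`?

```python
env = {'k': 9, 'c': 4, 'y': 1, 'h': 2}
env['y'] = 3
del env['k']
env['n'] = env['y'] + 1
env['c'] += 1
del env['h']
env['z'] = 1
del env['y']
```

{'c': 5, 'n': 4, 'z': 1}

env['y'] = 3 → {'k': 9, 'c': 4, 'y': 3, 'h': 2}
del 'k' → {'c': 4, 'y': 3, 'h': 2}
env['n'] = env['y']+1 = 4 → {'c': 4, 'y': 3, 'h': 2, 'n': 4}
env['c'] = 4+1 = 5 → {'c': 5, 'y': 3, 'h': 2, 'n': 4}
del 'h' → {'c': 5, 'y': 3, 'n': 4}
env['z'] = 1 → {'c': 5, 'y': 3, 'n': 4, 'z': 1}
del 'y' → {'c': 5, 'n': 4, 'z': 1}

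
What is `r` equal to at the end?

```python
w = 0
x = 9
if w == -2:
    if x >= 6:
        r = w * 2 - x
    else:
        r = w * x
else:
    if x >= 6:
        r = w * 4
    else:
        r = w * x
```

0

w=0, x=9
w == -2 is False; x >= 6 is True
→ r = w * 4 = 0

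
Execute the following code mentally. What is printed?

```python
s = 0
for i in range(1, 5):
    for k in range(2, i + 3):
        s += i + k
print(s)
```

88

i=1,k=2: s = 0+3 = 3
i=1,k=3: s = 3+4 = 7
i=2,k=2: s = 7+4 = 11
i=2,k=3: s = 11+5 = 16
i=2,k=4: s = 16+6 = 22
i=3,k=2: s = 22+5 = 27
i=3,k=3: s = 27+6 = 33
i=3,k=4: s = 33+7 = 40
i=3,k=5: s = 40+8 = 48
i=4,k=2: s = 48+6 = 54
i=4,k=3: s = 54+7 = 61
i=4,k=4: s = 61+8 = 69
i=4,k=5: s = 69+9 = 78
i=4,k=6: s = 78+10 = 88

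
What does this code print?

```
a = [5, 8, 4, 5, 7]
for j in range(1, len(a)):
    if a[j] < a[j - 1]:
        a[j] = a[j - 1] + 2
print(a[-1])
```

14

j=1: 8>=5, unchanged → [5, 8, 4, 5, 7]
j=2: 4<8, a[2] = 8+2 = 10 → [5, 8, 10, 5, 7]
j=3: 5<10, a[3] = 10+2 = 12 → [5, 8, 10, 12, 7]
j=4: 7<12, a[4] = 12+2 = 14 → [5, 8, 10, 12, 14]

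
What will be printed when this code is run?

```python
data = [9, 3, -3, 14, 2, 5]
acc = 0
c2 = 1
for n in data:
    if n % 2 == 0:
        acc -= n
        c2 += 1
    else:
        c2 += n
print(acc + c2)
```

n=9: not even; c2=10
n=3: not even; c2=13
n=-3: not even; c2=10
n=14: even, acc = 0-14 = -14; c2=11
n=2: even, acc = (-14)-2 = -16; c2=12
n=5: not even; c2=17
acc+c2 = (-16)+17 = 1

1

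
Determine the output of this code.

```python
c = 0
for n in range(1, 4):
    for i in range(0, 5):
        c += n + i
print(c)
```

n=1,i=0: c = 0+1 = 1
n=1,i=1: c = 1+2 = 3
n=1,i=2: c = 3+3 = 6
n=1,i=3: c = 6+4 = 10
n=1,i=4: c = 10+5 = 15
n=2,i=0: c = 15+2 = 17
n=2,i=1: c = 17+3 = 20
n=2,i=2: c = 20+4 = 24
n=2,i=3: c = 24+5 = 29
n=2,i=4: c = 29+6 = 35
n=3,i=0: c = 35+3 = 38
n=3,i=1: c = 38+4 = 42
n=3,i=2: c = 42+5 = 47
n=3,i=3: c = 47+6 = 53
n=3,i=4: c = 53+7 = 60

60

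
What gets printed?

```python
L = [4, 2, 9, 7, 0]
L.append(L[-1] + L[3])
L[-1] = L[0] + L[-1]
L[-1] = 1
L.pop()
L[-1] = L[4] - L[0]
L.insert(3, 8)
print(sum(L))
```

append L[-1]+L[3] = 0+7 = 7 → [4, 2, 9, 7, 0, 7]
L[-1] = L[0]+L[-1] = 4+7 = 11 → [4, 2, 9, 7, 0, 11]
L[-1] = 1 → [4, 2, 9, 7, 0, 1]
pop() removes 1 → [4, 2, 9, 7, 0]
L[-1] = L[4]-L[0] = 0-4 = -4 → [4, 2, 9, 7, -4]
insert 8 at 3 → [4, 2, 9, 8, 7, -4]
sum = 26

26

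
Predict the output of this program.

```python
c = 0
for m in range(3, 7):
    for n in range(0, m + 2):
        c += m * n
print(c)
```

363

m=3,n=0: c = 0+0 = 0
m=3,n=1: c = 0+3 = 3
m=3,n=2: c = 3+6 = 9
m=3,n=3: c = 9+9 = 18
m=3,n=4: c = 18+12 = 30
m=4,n=0: c = 30+0 = 30
m=4,n=1: c = 30+4 = 34
m=4,n=2: c = 34+8 = 42
m=4,n=3: c = 42+12 = 54
m=4,n=4: c = 54+16 = 70
m=4,n=5: c = 70+20 = 90
m=5,n=0: c = 90+0 = 90
m=5,n=1: c = 90+5 = 95
m=5,n=2: c = 95+10 = 105
m=5,n=3: c = 105+15 = 120
m=5,n=4: c = 120+20 = 140
m=5,n=5: c = 140+25 = 165
m=5,n=6: c = 165+30 = 195
m=6,n=0: c = 195+0 = 195
m=6,n=1: c = 195+6 = 201
m=6,n=2: c = 201+12 = 213
m=6,n=3: c = 213+18 = 231
m=6,n=4: c = 231+24 = 255
m=6,n=5: c = 255+30 = 285
m=6,n=6: c = 285+36 = 321
m=6,n=7: c = 321+42 = 363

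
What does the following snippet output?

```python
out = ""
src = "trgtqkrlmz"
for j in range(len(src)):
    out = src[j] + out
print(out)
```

j=0: prepend 't' → 't'
j=1: prepend 'r' → 'rt'
j=2: prepend 'g' → 'grt'
j=3: prepend 't' → 'tgrt'
j=4: prepend 'q' → 'qtgrt'
j=5: prepend 'k' → 'kqtgrt'
j=6: prepend 'r' → 'rkqtgrt'
j=7: prepend 'l' → 'lrkqtgrt'
j=8: prepend 'm' → 'mlrkqtgrt'
j=9: prepend 'z' → 'zmlrkqtgrt'

zmlrkqtgrt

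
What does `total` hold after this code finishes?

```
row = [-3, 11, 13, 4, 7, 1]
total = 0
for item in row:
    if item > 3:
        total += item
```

item=-3: not >3
item=11: >3, total = 0+11 = 11
item=13: >3, total = 11+13 = 24
item=4: >3, total = 24+4 = 28
item=7: >3, total = 28+7 = 35
item=1: not >3

35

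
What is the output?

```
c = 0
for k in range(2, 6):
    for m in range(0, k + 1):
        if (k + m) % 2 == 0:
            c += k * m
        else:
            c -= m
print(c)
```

72

k=2,m=0: even sum, c = 0+0 = 0
k=2,m=1: odd sum, c = 0-1 = -1
k=2,m=2: even sum, c = (-1)+4 = 3
k=3,m=0: odd sum, c = 3-0 = 3
k=3,m=1: even sum, c = 3+3 = 6
k=3,m=2: odd sum, c = 6-2 = 4
k=3,m=3: even sum, c = 4+9 = 13
k=4,m=0: even sum, c = 13+0 = 13
k=4,m=1: odd sum, c = 13-1 = 12
k=4,m=2: even sum, c = 12+8 = 20
k=4,m=3: odd sum, c = 20-3 = 17
k=4,m=4: even sum, c = 17+16 = 33
k=5,m=0: odd sum, c = 33-0 = 33
k=5,m=1: even sum, c = 33+5 = 38
k=5,m=2: odd sum, c = 38-2 = 36
k=5,m=3: even sum, c = 36+15 = 51
k=5,m=4: odd sum, c = 51-4 = 47
k=5,m=5: even sum, c = 47+25 = 72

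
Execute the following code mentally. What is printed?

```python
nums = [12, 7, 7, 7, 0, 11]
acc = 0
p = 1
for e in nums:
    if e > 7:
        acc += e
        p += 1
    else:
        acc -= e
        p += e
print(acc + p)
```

e=12: >7, acc = 0+12 = 12; p=2
e=7: not >7, acc = 12-7 = 5; p=9
e=7: not >7, acc = 5-7 = -2; p=16
e=7: not >7, acc = (-2)-7 = -9; p=23
e=0: not >7, acc = (-9)-0 = -9; p=23
e=11: >7, acc = (-9)+11 = 2; p=24
acc+p = 2+24 = 26

26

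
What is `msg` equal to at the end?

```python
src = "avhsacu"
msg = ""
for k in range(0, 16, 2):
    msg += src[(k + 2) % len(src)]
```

'hauvscah'

k=0: add src[2]='h' → 'h'
k=2: add src[4]='a' → 'ha'
k=4: add src[6]='u' → 'hau'
k=6: add src[1]='v' → 'hauv'
k=8: add src[3]='s' → 'hauvs'
k=10: add src[5]='c' → 'hauvsc'
k=12: add src[0]='a' → 'hauvsca'
k=14: add src[2]='h' → 'hauvscah'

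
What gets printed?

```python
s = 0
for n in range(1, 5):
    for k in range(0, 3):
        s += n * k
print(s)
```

n=1,k=0: s = 0+0 = 0
n=1,k=1: s = 0+1 = 1
n=1,k=2: s = 1+2 = 3
n=2,k=0: s = 3+0 = 3
n=2,k=1: s = 3+2 = 5
n=2,k=2: s = 5+4 = 9
n=3,k=0: s = 9+0 = 9
n=3,k=1: s = 9+3 = 12
n=3,k=2: s = 12+6 = 18
n=4,k=0: s = 18+0 = 18
n=4,k=1: s = 18+4 = 22
n=4,k=2: s = 22+8 = 30

30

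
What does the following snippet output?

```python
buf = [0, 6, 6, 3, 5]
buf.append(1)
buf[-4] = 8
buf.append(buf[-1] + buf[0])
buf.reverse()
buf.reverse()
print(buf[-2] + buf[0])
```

1

append 1 → [0, 6, 6, 3, 5, 1]
buf[-4] = 8 → [0, 6, 8, 3, 5, 1]
append buf[-1]+buf[0] = 1+0 = 1 → [0, 6, 8, 3, 5, 1, 1]
reverse → [1, 1, 5, 3, 8, 6, 0]
reverse → [0, 6, 8, 3, 5, 1, 1]
buf[-2]+buf[0] = 1+0 = 1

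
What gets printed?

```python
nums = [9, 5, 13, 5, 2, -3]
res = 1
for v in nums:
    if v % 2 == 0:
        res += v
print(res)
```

3

v=9: not even
v=5: not even
v=13: not even
v=5: not even
v=2: even, res = 1+2 = 3
v=-3: not even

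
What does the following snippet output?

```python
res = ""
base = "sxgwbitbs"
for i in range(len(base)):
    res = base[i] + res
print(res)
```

sbtibwgxs

i=0: prepend 's' → 's'
i=1: prepend 'x' → 'xs'
i=2: prepend 'g' → 'gxs'
i=3: prepend 'w' → 'wgxs'
i=4: prepend 'b' → 'bwgxs'
i=5: prepend 'i' → 'ibwgxs'
i=6: prepend 't' → 'tibwgxs'
i=7: prepend 'b' → 'btibwgxs'
i=8: prepend 's' → 'sbtibwgxs'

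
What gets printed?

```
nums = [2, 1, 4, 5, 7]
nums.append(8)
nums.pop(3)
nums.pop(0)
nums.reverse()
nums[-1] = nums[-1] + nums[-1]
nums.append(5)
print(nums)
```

append 8 → [2, 1, 4, 5, 7, 8]
pop(3) removes 5 → [2, 1, 4, 7, 8]
pop(0) removes 2 → [1, 4, 7, 8]
reverse → [8, 7, 4, 1]
nums[-1] = nums[-1]+nums[-1] = 1+1 = 2 → [8, 7, 4, 2]
append 5 → [8, 7, 4, 2, 5]

[8, 7, 4, 2, 5]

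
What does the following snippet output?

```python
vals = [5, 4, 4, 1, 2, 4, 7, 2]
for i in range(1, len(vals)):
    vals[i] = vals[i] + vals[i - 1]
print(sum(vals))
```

i=1: vals[1] = 4+5 = 9 → [5, 9, 4, 1, 2, 4, 7, 2]
i=2: vals[2] = 4+9 = 13 → [5, 9, 13, 1, 2, 4, 7, 2]
i=3: vals[3] = 1+13 = 14 → [5, 9, 13, 14, 2, 4, 7, 2]
i=4: vals[4] = 2+14 = 16 → [5, 9, 13, 14, 16, 4, 7, 2]
i=5: vals[5] = 4+16 = 20 → [5, 9, 13, 14, 16, 20, 7, 2]
i=6: vals[6] = 7+20 = 27 → [5, 9, 13, 14, 16, 20, 27, 2]
i=7: vals[7] = 2+27 = 29 → [5, 9, 13, 14, 16, 20, 27, 29]
sum = 133

133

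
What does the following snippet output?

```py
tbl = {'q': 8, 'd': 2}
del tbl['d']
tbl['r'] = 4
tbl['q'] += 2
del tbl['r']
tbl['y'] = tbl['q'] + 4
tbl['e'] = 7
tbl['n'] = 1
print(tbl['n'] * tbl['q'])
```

del 'd' → {'q': 8}
tbl['r'] = 4 → {'q': 8, 'r': 4}
tbl['q'] = 8+2 = 10 → {'q': 10, 'r': 4}
del 'r' → {'q': 10}
tbl['y'] = tbl['q']+4 = 14 → {'q': 10, 'y': 14}
tbl['e'] = 7 → {'q': 10, 'y': 14, 'e': 7}
tbl['n'] = 1 → {'q': 10, 'y': 14, 'e': 7, 'n': 1}
tbl['n']*tbl['q'] = 1*10 = 10

10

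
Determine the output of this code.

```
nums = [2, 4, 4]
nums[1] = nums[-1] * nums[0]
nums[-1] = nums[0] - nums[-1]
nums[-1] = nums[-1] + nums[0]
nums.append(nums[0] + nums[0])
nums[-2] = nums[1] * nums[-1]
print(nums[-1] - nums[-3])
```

nums[1] = nums[-1]*nums[0] = 4*2 = 8 → [2, 8, 4]
nums[-1] = nums[0]-nums[-1] = 2-4 = -2 → [2, 8, -2]
nums[-1] = nums[-1]+nums[0] = (-2)+2 = 0 → [2, 8, 0]
append nums[0]+nums[0] = 2+2 = 4 → [2, 8, 0, 4]
nums[-2] = nums[1]*nums[-1] = 8*4 = 32 → [2, 8, 32, 4]
nums[-1]-nums[-3] = 4-8 = -4

-4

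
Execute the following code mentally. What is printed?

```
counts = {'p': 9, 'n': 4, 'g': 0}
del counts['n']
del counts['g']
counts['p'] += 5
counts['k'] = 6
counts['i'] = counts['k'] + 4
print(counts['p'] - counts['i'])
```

del 'n' → {'p': 9, 'g': 0}
del 'g' → {'p': 9}
counts['p'] = 9+5 = 14 → {'p': 14}
counts['k'] = 6 → {'p': 14, 'k': 6}
counts['i'] = counts['k']+4 = 10 → {'p': 14, 'k': 6, 'i': 10}
counts['p']-counts['i'] = 14-10 = 4

4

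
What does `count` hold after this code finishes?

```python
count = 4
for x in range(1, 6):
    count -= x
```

-11

x=1: count = 4-1 = 3
x=2: count = 3-2 = 1
x=3: count = 1-3 = -2
x=4: count = (-2)-4 = -6
x=5: count = (-6)-5 = -11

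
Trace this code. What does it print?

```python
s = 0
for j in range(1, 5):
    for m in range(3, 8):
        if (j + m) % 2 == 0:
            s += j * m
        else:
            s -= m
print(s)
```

j=1,m=3: even sum, s = 0+3 = 3
j=1,m=4: odd sum, s = 3-4 = -1
j=1,m=5: even sum, s = (-1)+5 = 4
j=1,m=6: odd sum, s = 4-6 = -2
j=1,m=7: even sum, s = (-2)+7 = 5
j=2,m=3: odd sum, s = 5-3 = 2
j=2,m=4: even sum, s = 2+8 = 10
j=2,m=5: odd sum, s = 10-5 = 5
j=2,m=6: even sum, s = 5+12 = 17
j=2,m=7: odd sum, s = 17-7 = 10
j=3,m=3: even sum, s = 10+9 = 19
j=3,m=4: odd sum, s = 19-4 = 15
j=3,m=5: even sum, s = 15+15 = 30
j=3,m=6: odd sum, s = 30-6 = 24
j=3,m=7: even sum, s = 24+21 = 45
j=4,m=3: odd sum, s = 45-3 = 42
j=4,m=4: even sum, s = 42+16 = 58
j=4,m=5: odd sum, s = 58-5 = 53
j=4,m=6: even sum, s = 53+24 = 77
j=4,m=7: odd sum, s = 77-7 = 70

70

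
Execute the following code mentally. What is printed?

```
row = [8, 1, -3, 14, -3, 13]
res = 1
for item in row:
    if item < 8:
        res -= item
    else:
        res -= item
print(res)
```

-29

item=8: not <8, res = 1-8 = -7
item=1: <8, res = (-7)-1 = -8
item=-3: <8, res = (-8)-(-3) = -5
item=14: not <8, res = (-5)-14 = -19
item=-3: <8, res = (-19)-(-3) = -16
item=13: not <8, res = (-16)-13 = -29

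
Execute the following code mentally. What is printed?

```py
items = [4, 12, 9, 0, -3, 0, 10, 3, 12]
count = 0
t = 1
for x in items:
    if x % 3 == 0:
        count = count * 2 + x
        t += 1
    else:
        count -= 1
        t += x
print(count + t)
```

940

x=4: not %3==0, count = 0-1 = -1; t=5
x=12: %3==0, count = (-1)*2+12 = 10; t=6
x=9: %3==0, count = 10*2+9 = 29; t=7
x=0: %3==0, count = 29*2+0 = 58; t=8
x=-3: %3==0, count = 58*2+(-3) = 113; t=9
x=0: %3==0, count = 113*2+0 = 226; t=10
x=10: not %3==0, count = 226-1 = 225; t=20
x=3: %3==0, count = 225*2+3 = 453; t=21
x=12: %3==0, count = 453*2+12 = 918; t=22
count+t = 918+22 = 940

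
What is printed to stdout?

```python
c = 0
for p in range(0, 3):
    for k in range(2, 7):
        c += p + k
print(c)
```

75

p=0,k=2: c = 0+2 = 2
p=0,k=3: c = 2+3 = 5
p=0,k=4: c = 5+4 = 9
p=0,k=5: c = 9+5 = 14
p=0,k=6: c = 14+6 = 20
p=1,k=2: c = 20+3 = 23
p=1,k=3: c = 23+4 = 27
p=1,k=4: c = 27+5 = 32
p=1,k=5: c = 32+6 = 38
p=1,k=6: c = 38+7 = 45
p=2,k=2: c = 45+4 = 49
p=2,k=3: c = 49+5 = 54
p=2,k=4: c = 54+6 = 60
p=2,k=5: c = 60+7 = 67
p=2,k=6: c = 67+8 = 75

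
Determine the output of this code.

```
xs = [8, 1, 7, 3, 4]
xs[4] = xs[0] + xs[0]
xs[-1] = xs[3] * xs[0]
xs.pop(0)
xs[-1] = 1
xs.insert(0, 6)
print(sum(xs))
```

xs[4] = xs[0]+xs[0] = 8+8 = 16 → [8, 1, 7, 3, 16]
xs[-1] = xs[3]*xs[0] = 3*8 = 24 → [8, 1, 7, 3, 24]
pop(0) removes 8 → [1, 7, 3, 24]
xs[-1] = 1 → [1, 7, 3, 1]
insert 6 at 0 → [6, 1, 7, 3, 1]
sum = 18

18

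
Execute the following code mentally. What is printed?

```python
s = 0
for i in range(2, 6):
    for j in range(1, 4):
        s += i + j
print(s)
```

i=2,j=1: s = 0+3 = 3
i=2,j=2: s = 3+4 = 7
i=2,j=3: s = 7+5 = 12
i=3,j=1: s = 12+4 = 16
i=3,j=2: s = 16+5 = 21
i=3,j=3: s = 21+6 = 27
i=4,j=1: s = 27+5 = 32
i=4,j=2: s = 32+6 = 38
i=4,j=3: s = 38+7 = 45
i=5,j=1: s = 45+6 = 51
i=5,j=2: s = 51+7 = 58
i=5,j=3: s = 58+8 = 66

66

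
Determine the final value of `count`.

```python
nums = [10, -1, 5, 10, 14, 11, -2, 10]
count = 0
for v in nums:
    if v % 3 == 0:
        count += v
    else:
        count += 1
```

8

v=10: not %3==0, count = 0+1 = 1
v=-1: not %3==0, count = 1+1 = 2
v=5: not %3==0, count = 2+1 = 3
v=10: not %3==0, count = 3+1 = 4
v=14: not %3==0, count = 4+1 = 5
v=11: not %3==0, count = 5+1 = 6
v=-2: not %3==0, count = 6+1 = 7
v=10: not %3==0, count = 7+1 = 8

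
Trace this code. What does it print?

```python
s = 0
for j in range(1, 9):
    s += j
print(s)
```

j=1: s = 0+1 = 1
j=2: s = 1+2 = 3
j=3: s = 3+3 = 6
j=4: s = 6+4 = 10
j=5: s = 10+5 = 15
j=6: s = 15+6 = 21
j=7: s = 21+7 = 28
j=8: s = 28+8 = 36

36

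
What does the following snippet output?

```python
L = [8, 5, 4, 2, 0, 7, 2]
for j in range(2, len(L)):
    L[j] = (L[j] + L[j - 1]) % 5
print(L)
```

[8, 5, 4, 1, 1, 3, 0]

j=2: L[2] = (4+5)%5 = 4 → [8, 5, 4, 2, 0, 7, 2]
j=3: L[3] = (2+4)%5 = 1 → [8, 5, 4, 1, 0, 7, 2]
j=4: L[4] = (0+1)%5 = 1 → [8, 5, 4, 1, 1, 7, 2]
j=5: L[5] = (7+1)%5 = 3 → [8, 5, 4, 1, 1, 3, 2]
j=6: L[6] = (2+3)%5 = 0 → [8, 5, 4, 1, 1, 3, 0]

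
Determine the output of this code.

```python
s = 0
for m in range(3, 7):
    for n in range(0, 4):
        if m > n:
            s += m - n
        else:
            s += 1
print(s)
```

49

m=3,n=0: 3>0, s = 0+3 = 3
m=3,n=1: 3>1, s = 3+2 = 5
m=3,n=2: 3>2, s = 5+1 = 6
m=3,n=3: not 3>3, s = 6+1 = 7
m=4,n=0: 4>0, s = 7+4 = 11
m=4,n=1: 4>1, s = 11+3 = 14
m=4,n=2: 4>2, s = 14+2 = 16
m=4,n=3: 4>3, s = 16+1 = 17
m=5,n=0: 5>0, s = 17+5 = 22
m=5,n=1: 5>1, s = 22+4 = 26
m=5,n=2: 5>2, s = 26+3 = 29
m=5,n=3: 5>3, s = 29+2 = 31
m=6,n=0: 6>0, s = 31+6 = 37
m=6,n=1: 6>1, s = 37+5 = 42
m=6,n=2: 6>2, s = 42+4 = 46
m=6,n=3: 6>3, s = 46+3 = 49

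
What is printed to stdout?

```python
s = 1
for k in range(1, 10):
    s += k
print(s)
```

k=1: s = 1+1 = 2
k=2: s = 2+2 = 4
k=3: s = 4+3 = 7
k=4: s = 7+4 = 11
k=5: s = 11+5 = 16
k=6: s = 16+6 = 22
k=7: s = 22+7 = 29
k=8: s = 29+8 = 37
k=9: s = 37+9 = 46

46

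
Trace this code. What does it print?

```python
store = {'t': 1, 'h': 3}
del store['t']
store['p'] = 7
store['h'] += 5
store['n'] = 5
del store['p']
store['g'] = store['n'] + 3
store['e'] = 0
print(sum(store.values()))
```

21

del 't' → {'h': 3}
store['p'] = 7 → {'h': 3, 'p': 7}
store['h'] = 3+5 = 8 → {'h': 8, 'p': 7}
store['n'] = 5 → {'h': 8, 'p': 7, 'n': 5}
del 'p' → {'h': 8, 'n': 5}
store['g'] = store['n']+3 = 8 → {'h': 8, 'n': 5, 'g': 8}
store['e'] = 0 → {'h': 8, 'n': 5, 'g': 8, 'e': 0}
sum of values = 21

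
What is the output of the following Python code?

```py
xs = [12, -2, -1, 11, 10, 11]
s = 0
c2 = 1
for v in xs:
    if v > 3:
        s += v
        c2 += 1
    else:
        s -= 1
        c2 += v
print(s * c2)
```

84

v=12: >3, s = 0+12 = 12; c2=2
v=-2: not >3, s = 12-1 = 11; c2=0
v=-1: not >3, s = 11-1 = 10; c2=-1
v=11: >3, s = 10+11 = 21; c2=0
v=10: >3, s = 21+10 = 31; c2=1
v=11: >3, s = 31+11 = 42; c2=2
s*c2 = 42*2 = 84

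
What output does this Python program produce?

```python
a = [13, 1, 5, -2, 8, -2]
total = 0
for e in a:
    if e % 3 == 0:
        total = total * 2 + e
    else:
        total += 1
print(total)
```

e=13: not %3==0, total = 0+1 = 1
e=1: not %3==0, total = 1+1 = 2
e=5: not %3==0, total = 2+1 = 3
e=-2: not %3==0, total = 3+1 = 4
e=8: not %3==0, total = 4+1 = 5
e=-2: not %3==0, total = 5+1 = 6

6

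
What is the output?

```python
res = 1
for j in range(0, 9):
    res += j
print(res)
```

j=0: res = 1+0 = 1
j=1: res = 1+1 = 2
j=2: res = 2+2 = 4
j=3: res = 4+3 = 7
j=4: res = 7+4 = 11
j=5: res = 11+5 = 16
j=6: res = 16+6 = 22
j=7: res = 22+7 = 29
j=8: res = 29+8 = 37

37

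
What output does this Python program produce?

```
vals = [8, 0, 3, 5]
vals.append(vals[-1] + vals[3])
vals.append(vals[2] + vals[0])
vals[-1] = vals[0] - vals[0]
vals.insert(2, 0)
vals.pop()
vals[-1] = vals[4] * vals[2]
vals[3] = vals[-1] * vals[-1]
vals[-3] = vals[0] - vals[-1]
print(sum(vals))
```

21

append vals[-1]+vals[3] = 5+5 = 10 → [8, 0, 3, 5, 10]
append vals[2]+vals[0] = 3+8 = 11 → [8, 0, 3, 5, 10, 11]
vals[-1] = vals[0]-vals[0] = 8-8 = 0 → [8, 0, 3, 5, 10, 0]
insert 0 at 2 → [8, 0, 0, 3, 5, 10, 0]
pop() removes 0 → [8, 0, 0, 3, 5, 10]
vals[-1] = vals[4]*vals[2] = 5*0 = 0 → [8, 0, 0, 3, 5, 0]
vals[3] = vals[-1]*vals[-1] = 0*0 = 0 → [8, 0, 0, 0, 5, 0]
vals[-3] = vals[0]-vals[-1] = 8-0 = 8 → [8, 0, 0, 8, 5, 0]
sum = 21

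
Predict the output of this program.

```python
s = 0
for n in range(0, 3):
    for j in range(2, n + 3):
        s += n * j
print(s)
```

23

n=0,j=2: s = 0+0 = 0
n=1,j=2: s = 0+2 = 2
n=1,j=3: s = 2+3 = 5
n=2,j=2: s = 5+4 = 9
n=2,j=3: s = 9+6 = 15
n=2,j=4: s = 15+8 = 23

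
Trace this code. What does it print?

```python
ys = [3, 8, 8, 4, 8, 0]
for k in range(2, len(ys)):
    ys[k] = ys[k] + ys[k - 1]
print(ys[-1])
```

k=2: ys[2] = 8+8 = 16 → [3, 8, 16, 4, 8, 0]
k=3: ys[3] = 4+16 = 20 → [3, 8, 16, 20, 8, 0]
k=4: ys[4] = 8+20 = 28 → [3, 8, 16, 20, 28, 0]
k=5: ys[5] = 0+28 = 28 → [3, 8, 16, 20, 28, 28]

28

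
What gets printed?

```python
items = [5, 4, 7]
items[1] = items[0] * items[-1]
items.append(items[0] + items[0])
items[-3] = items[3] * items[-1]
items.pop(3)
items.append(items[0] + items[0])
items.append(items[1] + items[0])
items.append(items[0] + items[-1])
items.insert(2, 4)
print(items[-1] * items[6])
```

items[1] = items[0]*items[-1] = 5*7 = 35 → [5, 35, 7]
append items[0]+items[0] = 5+5 = 10 → [5, 35, 7, 10]
items[-3] = items[3]*items[-1] = 10*10 = 100 → [5, 100, 7, 10]
pop(3) removes 10 → [5, 100, 7]
append items[0]+items[0] = 5+5 = 10 → [5, 100, 7, 10]
append items[1]+items[0] = 100+5 = 105 → [5, 100, 7, 10, 105]
append items[0]+items[-1] = 5+105 = 110 → [5, 100, 7, 10, 105, 110]
insert 4 at 2 → [5, 100, 4, 7, 10, 105, 110]
items[-1]*items[6] = 110*110 = 12100

12100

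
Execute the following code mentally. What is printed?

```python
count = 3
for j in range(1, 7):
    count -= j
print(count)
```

-18

j=1: count = 3-1 = 2
j=2: count = 2-2 = 0
j=3: count = 0-3 = -3
j=4: count = (-3)-4 = -7
j=5: count = (-7)-5 = -12
j=6: count = (-12)-6 = -18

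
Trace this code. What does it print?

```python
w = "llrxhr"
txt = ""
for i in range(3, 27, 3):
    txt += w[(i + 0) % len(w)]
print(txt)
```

xlxlxlxl

i=3: add w[3]='x' → 'x'
i=6: add w[0]='l' → 'xl'
i=9: add w[3]='x' → 'xlx'
i=12: add w[0]='l' → 'xlxl'
i=15: add w[3]='x' → 'xlxlx'
i=18: add w[0]='l' → 'xlxlxl'
i=21: add w[3]='x' → 'xlxlxlx'
i=24: add w[0]='l' → 'xlxlxlxl'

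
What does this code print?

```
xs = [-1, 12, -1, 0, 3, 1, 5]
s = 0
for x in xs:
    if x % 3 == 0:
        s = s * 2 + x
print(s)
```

x=-1: not %3==0
x=12: %3==0, s = 0*2+12 = 12
x=-1: not %3==0
x=0: %3==0, s = 12*2+0 = 24
x=3: %3==0, s = 24*2+3 = 51
x=1: not %3==0
x=5: not %3==0

51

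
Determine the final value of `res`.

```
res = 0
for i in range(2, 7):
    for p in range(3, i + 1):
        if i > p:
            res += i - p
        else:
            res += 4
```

i=3,p=3: not 3>3, res = 0+4 = 4
i=4,p=3: 4>3, res = 4+1 = 5
i=4,p=4: not 4>4, res = 5+4 = 9
i=5,p=3: 5>3, res = 9+2 = 11
i=5,p=4: 5>4, res = 11+1 = 12
i=5,p=5: not 5>5, res = 12+4 = 16
i=6,p=3: 6>3, res = 16+3 = 19
i=6,p=4: 6>4, res = 19+2 = 21
i=6,p=5: 6>5, res = 21+1 = 22
i=6,p=6: not 6>6, res = 22+4 = 26

26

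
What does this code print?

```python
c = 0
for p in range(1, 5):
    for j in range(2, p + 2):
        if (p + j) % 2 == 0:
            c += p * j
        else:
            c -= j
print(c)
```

18

p=1,j=2: odd sum, c = 0-2 = -2
p=2,j=2: even sum, c = (-2)+4 = 2
p=2,j=3: odd sum, c = 2-3 = -1
p=3,j=2: odd sum, c = (-1)-2 = -3
p=3,j=3: even sum, c = (-3)+9 = 6
p=3,j=4: odd sum, c = 6-4 = 2
p=4,j=2: even sum, c = 2+8 = 10
p=4,j=3: odd sum, c = 10-3 = 7
p=4,j=4: even sum, c = 7+16 = 23
p=4,j=5: odd sum, c = 23-5 = 18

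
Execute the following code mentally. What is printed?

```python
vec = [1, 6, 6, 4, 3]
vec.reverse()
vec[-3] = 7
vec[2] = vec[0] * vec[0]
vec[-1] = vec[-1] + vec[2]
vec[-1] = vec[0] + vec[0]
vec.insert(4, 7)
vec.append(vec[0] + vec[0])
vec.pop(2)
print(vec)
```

[3, 4, 6, 7, 6, 6]

reverse → [3, 4, 6, 6, 1]
vec[-3] = 7 → [3, 4, 7, 6, 1]
vec[2] = vec[0]*vec[0] = 3*3 = 9 → [3, 4, 9, 6, 1]
vec[-1] = vec[-1]+vec[2] = 1+9 = 10 → [3, 4, 9, 6, 10]
vec[-1] = vec[0]+vec[0] = 3+3 = 6 → [3, 4, 9, 6, 6]
insert 7 at 4 → [3, 4, 9, 6, 7, 6]
append vec[0]+vec[0] = 3+3 = 6 → [3, 4, 9, 6, 7, 6, 6]
pop(2) removes 9 → [3, 4, 6, 7, 6, 6]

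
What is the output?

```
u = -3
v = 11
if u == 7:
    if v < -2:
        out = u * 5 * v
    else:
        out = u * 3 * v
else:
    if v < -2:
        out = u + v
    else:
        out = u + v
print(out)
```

u=-3, v=11
u == 7 is False; v < -2 is False
→ out = u + v = 8

8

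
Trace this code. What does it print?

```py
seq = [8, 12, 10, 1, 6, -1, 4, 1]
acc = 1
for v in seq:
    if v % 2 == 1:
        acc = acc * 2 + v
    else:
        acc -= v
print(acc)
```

v=8: not odd, acc = 1-8 = -7
v=12: not odd, acc = (-7)-12 = -19
v=10: not odd, acc = (-19)-10 = -29
v=1: odd, acc = (-29)*2+1 = -57
v=6: not odd, acc = (-57)-6 = -63
v=-1: odd, acc = (-63)*2+(-1) = -127
v=4: not odd, acc = (-127)-4 = -131
v=1: odd, acc = (-131)*2+1 = -261

-261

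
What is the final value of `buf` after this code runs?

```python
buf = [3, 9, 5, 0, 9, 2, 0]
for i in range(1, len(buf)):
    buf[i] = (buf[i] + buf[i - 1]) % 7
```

i=1: buf[1] = (9+3)%7 = 5 → [3, 5, 5, 0, 9, 2, 0]
i=2: buf[2] = (5+5)%7 = 3 → [3, 5, 3, 0, 9, 2, 0]
i=3: buf[3] = (0+3)%7 = 3 → [3, 5, 3, 3, 9, 2, 0]
i=4: buf[4] = (9+3)%7 = 5 → [3, 5, 3, 3, 5, 2, 0]
i=5: buf[5] = (2+5)%7 = 0 → [3, 5, 3, 3, 5, 0, 0]
i=6: buf[6] = (0+0)%7 = 0 → [3, 5, 3, 3, 5, 0, 0]

[3, 5, 3, 3, 5, 0, 0]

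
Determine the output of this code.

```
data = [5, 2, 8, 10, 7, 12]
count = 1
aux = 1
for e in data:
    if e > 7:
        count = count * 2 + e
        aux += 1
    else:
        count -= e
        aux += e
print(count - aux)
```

-16

e=5: not >7, count = 1-5 = -4; aux=6
e=2: not >7, count = (-4)-2 = -6; aux=8
e=8: >7, count = (-6)*2+8 = -4; aux=9
e=10: >7, count = (-4)*2+10 = 2; aux=10
e=7: not >7, count = 2-7 = -5; aux=17
e=12: >7, count = (-5)*2+12 = 2; aux=18
count-aux = 2-18 = -16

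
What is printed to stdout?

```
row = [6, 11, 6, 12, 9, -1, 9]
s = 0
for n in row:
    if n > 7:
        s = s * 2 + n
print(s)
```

n=6: not >7
n=11: >7, s = 0*2+11 = 11
n=6: not >7
n=12: >7, s = 11*2+12 = 34
n=9: >7, s = 34*2+9 = 77
n=-1: not >7
n=9: >7, s = 77*2+9 = 163

163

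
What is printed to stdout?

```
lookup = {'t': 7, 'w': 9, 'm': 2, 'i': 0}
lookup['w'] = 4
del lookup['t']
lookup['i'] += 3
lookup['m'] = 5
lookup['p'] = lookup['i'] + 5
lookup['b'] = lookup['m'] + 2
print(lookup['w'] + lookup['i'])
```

7

lookup['w'] = 4 → {'t': 7, 'w': 4, 'm': 2, 'i': 0}
del 't' → {'w': 4, 'm': 2, 'i': 0}
lookup['i'] = 0+3 = 3 → {'w': 4, 'm': 2, 'i': 3}
lookup['m'] = 5 → {'w': 4, 'm': 5, 'i': 3}
lookup['p'] = lookup['i']+5 = 8 → {'w': 4, 'm': 5, 'i': 3, 'p': 8}
lookup['b'] = lookup['m']+2 = 7 → {'w': 4, 'm': 5, 'i': 3, 'p': 8, 'b': 7}
lookup['w']+lookup['i'] = 4+3 = 7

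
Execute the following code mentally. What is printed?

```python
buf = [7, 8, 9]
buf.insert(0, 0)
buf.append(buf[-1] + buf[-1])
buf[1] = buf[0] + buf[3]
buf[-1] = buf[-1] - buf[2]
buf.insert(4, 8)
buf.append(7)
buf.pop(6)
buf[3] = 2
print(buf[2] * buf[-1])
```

80

insert 0 at 0 → [0, 7, 8, 9]
append buf[-1]+buf[-1] = 9+9 = 18 → [0, 7, 8, 9, 18]
buf[1] = buf[0]+buf[3] = 0+9 = 9 → [0, 9, 8, 9, 18]
buf[-1] = buf[-1]-buf[2] = 18-8 = 10 → [0, 9, 8, 9, 10]
insert 8 at 4 → [0, 9, 8, 9, 8, 10]
append 7 → [0, 9, 8, 9, 8, 10, 7]
pop(6) removes 7 → [0, 9, 8, 9, 8, 10]
buf[3] = 2 → [0, 9, 8, 2, 8, 10]
buf[2]*buf[-1] = 8*10 = 80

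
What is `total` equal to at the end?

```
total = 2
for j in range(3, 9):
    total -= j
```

-31

j=3: total = 2-3 = -1
j=4: total = (-1)-4 = -5
j=5: total = (-5)-5 = -10
j=6: total = (-10)-6 = -16
j=7: total = (-16)-7 = -23
j=8: total = (-23)-8 = -31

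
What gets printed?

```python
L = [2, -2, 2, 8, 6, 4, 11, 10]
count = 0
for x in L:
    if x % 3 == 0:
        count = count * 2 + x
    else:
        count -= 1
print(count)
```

x=2: not %3==0, count = 0-1 = -1
x=-2: not %3==0, count = (-1)-1 = -2
x=2: not %3==0, count = (-2)-1 = -3
x=8: not %3==0, count = (-3)-1 = -4
x=6: %3==0, count = (-4)*2+6 = -2
x=4: not %3==0, count = (-2)-1 = -3
x=11: not %3==0, count = (-3)-1 = -4
x=10: not %3==0, count = (-4)-1 = -5

-5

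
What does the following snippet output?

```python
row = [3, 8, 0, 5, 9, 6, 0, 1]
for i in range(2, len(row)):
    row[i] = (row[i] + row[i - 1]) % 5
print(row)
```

i=2: row[2] = (0+8)%5 = 3 → [3, 8, 3, 5, 9, 6, 0, 1]
i=3: row[3] = (5+3)%5 = 3 → [3, 8, 3, 3, 9, 6, 0, 1]
i=4: row[4] = (9+3)%5 = 2 → [3, 8, 3, 3, 2, 6, 0, 1]
i=5: row[5] = (6+2)%5 = 3 → [3, 8, 3, 3, 2, 3, 0, 1]
i=6: row[6] = (0+3)%5 = 3 → [3, 8, 3, 3, 2, 3, 3, 1]
i=7: row[7] = (1+3)%5 = 4 → [3, 8, 3, 3, 2, 3, 3, 4]

[3, 8, 3, 3, 2, 3, 3, 4]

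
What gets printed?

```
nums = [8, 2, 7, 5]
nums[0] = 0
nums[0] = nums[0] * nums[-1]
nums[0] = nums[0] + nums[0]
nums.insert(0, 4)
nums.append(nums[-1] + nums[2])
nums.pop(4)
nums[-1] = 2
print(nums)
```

nums[0] = 0 → [0, 2, 7, 5]
nums[0] = nums[0]*nums[-1] = 0*5 = 0 → [0, 2, 7, 5]
nums[0] = nums[0]+nums[0] = 0+0 = 0 → [0, 2, 7, 5]
insert 4 at 0 → [4, 0, 2, 7, 5]
append nums[-1]+nums[2] = 5+2 = 7 → [4, 0, 2, 7, 5, 7]
pop(4) removes 5 → [4, 0, 2, 7, 7]
nums[-1] = 2 → [4, 0, 2, 7, 2]

[4, 0, 2, 7, 2]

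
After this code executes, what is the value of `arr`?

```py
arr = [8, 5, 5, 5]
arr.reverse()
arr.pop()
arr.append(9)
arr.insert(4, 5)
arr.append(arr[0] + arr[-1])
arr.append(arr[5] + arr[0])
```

[5, 5, 5, 9, 5, 10, 15]

reverse → [5, 5, 5, 8]
pop() removes 8 → [5, 5, 5]
append 9 → [5, 5, 5, 9]
insert 5 at 4 → [5, 5, 5, 9, 5]
append arr[0]+arr[-1] = 5+5 = 10 → [5, 5, 5, 9, 5, 10]
append arr[5]+arr[0] = 10+5 = 15 → [5, 5, 5, 9, 5, 10, 15]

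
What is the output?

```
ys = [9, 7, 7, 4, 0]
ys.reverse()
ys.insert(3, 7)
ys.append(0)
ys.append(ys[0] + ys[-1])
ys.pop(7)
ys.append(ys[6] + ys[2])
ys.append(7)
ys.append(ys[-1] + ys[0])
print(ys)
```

reverse → [0, 4, 7, 7, 9]
insert 7 at 3 → [0, 4, 7, 7, 7, 9]
append 0 → [0, 4, 7, 7, 7, 9, 0]
append ys[0]+ys[-1] = 0+0 = 0 → [0, 4, 7, 7, 7, 9, 0, 0]
pop(7) removes 0 → [0, 4, 7, 7, 7, 9, 0]
append ys[6]+ys[2] = 0+7 = 7 → [0, 4, 7, 7, 7, 9, 0, 7]
append 7 → [0, 4, 7, 7, 7, 9, 0, 7, 7]
append ys[-1]+ys[0] = 7+0 = 7 → [0, 4, 7, 7, 7, 9, 0, 7, 7, 7]

[0, 4, 7, 7, 7, 9, 0, 7, 7, 7]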